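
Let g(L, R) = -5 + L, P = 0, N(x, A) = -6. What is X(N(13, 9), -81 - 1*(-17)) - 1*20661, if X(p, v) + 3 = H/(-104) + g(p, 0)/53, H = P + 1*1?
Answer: -113901165/5512 ≈ -20664.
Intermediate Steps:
H = 1 (H = 0 + 1*1 = 0 + 1 = 1)
X(p, v) = -17109/5512 + p/53 (X(p, v) = -3 + (1/(-104) + (-5 + p)/53) = -3 + (1*(-1/104) + (-5 + p)*(1/53)) = -3 + (-1/104 + (-5/53 + p/53)) = -3 + (-573/5512 + p/53) = -17109/5512 + p/53)
X(N(13, 9), -81 - 1*(-17)) - 1*20661 = (-17109/5512 + (1/53)*(-6)) - 1*20661 = (-17109/5512 - 6/53) - 20661 = -17733/5512 - 20661 = -113901165/5512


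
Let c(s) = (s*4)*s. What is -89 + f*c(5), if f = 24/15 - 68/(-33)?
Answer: 9143/33 ≈ 277.06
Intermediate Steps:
c(s) = 4*s**2 (c(s) = (4*s)*s = 4*s**2)
f = 604/165 (f = 24*(1/15) - 68*(-1/33) = 8/5 + 68/33 = 604/165 ≈ 3.6606)
-89 + f*c(5) = -89 + 604*(4*5**2)/165 = -89 + 604*(4*25)/165 = -89 + (604/165)*100 = -89 + 12080/33 = 9143/33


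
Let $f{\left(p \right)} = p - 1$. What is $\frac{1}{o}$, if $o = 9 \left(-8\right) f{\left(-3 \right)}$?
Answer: $\frac{1}{288} \approx 0.0034722$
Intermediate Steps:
$f{\left(p \right)} = -1 + p$ ($f{\left(p \right)} = p - 1 = -1 + p$)
$o = 288$ ($o = 9 \left(-8\right) \left(-1 - 3\right) = \left(-72\right) \left(-4\right) = 288$)
$\frac{1}{o} = \frac{1}{288}$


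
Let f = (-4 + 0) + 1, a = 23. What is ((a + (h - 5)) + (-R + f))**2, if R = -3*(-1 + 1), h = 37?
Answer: 2704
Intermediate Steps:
f = -3 (f = -4 + 1 = -3)
R = 0 (R = -3*0 = 0)
((a + (h - 5)) + (-R + f))**2 = ((23 + (37 - 5)) + (-1*0 - 3))**2 = ((23 + 32) + (0 - 3))**2 = (55 - 3)**2 = 52**2 = 2704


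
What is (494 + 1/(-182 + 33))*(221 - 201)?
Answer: 1472100/149 ≈ 9879.9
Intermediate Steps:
(494 + 1/(-182 + 33))*(221 - 201) = (494 + 1/(-149))*20 = (494 - 1/149)*20 = (73605/149)*20 = 1472100/149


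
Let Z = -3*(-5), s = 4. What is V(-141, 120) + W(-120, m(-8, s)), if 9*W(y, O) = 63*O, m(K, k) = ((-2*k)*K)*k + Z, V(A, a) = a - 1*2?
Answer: 2015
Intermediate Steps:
V(A, a) = -2 + a (V(A, a) = a - 2 = -2 + a)
Z = 15
m(K, k) = 15 - 2*K*k**2 (m(K, k) = ((-2*k)*K)*k + 15 = (-2*K*k)*k + 15 = -2*K*k**2 + 15 = 15 - 2*K*k**2)
W(y, O) = 7*O (W(y, O) = (63*O)/9 = 7*O)
V(-141, 120) + W(-120, m(-8, s)) = (-2 + 120) + 7*(15 - 2*(-8)*4**2) = 118 + 7*(15 - 2*(-8)*16) = 118 + 7*(15 + 256) = 118 + 7*271 = 118 + 1897 = 2015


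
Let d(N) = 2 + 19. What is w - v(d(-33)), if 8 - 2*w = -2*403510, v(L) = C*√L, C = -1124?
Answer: 403514 + 1124*√21 ≈ 4.0867e+5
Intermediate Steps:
d(N) = 21
v(L) = -1124*√L
w = 403514 (w = 4 - (-1)*403510 = 4 - ½*(-807020) = 4 + 403510 = 403514)
w - v(d(-33)) = 403514 - (-1124)*√21 = 403514 + 1124*√21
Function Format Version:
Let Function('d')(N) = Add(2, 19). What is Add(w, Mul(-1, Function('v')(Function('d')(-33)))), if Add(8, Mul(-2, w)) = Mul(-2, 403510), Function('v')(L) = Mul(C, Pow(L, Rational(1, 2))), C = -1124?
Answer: Add(403514, Mul(1124, Pow(21, Rational(1, 2)))) ≈ 4.0867e+5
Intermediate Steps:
Function('d')(N) = 21
Function('v')(L) = Mul(-1124, Pow(L, Rational(1, 2)))
w = 403514 (w = Add(4, Mul(Rational(-1, 2), Mul(-2, 403510))) = Add(4, Mul(Rational(-1, 2), -807020)) = Add(4, 403510) = 403514)
Add(w, Mul(-1, Function('v')(Function('d')(-33)))) = Add(403514, Mul(-1, Mul(-1124, Pow(21, Rational(1, 2))))) = Add(403514, Mul(1124, Pow(21, Rational(1, 2))))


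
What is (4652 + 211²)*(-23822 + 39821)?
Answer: 786718827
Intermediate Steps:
(4652 + 211²)*(-23822 + 39821) = (4652 + 44521)*15999 = 49173*15999 = 786718827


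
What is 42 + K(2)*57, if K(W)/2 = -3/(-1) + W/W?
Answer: 498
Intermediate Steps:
K(W) = 8 (K(W) = 2*(-3/(-1) + W/W) = 2*(-3*(-1) + 1) = 2*(3 + 1) = 2*4 = 8)
42 + K(2)*57 = 42 + 8*57 = 42 + 456 = 498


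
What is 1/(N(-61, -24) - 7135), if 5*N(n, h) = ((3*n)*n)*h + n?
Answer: -5/303648 ≈ -1.6466e-5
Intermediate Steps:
N(n, h) = n/5 + 3*h*n**2/5 (N(n, h) = (((3*n)*n)*h + n)/5 = ((3*n**2)*h + n)/5 = (3*h*n**2 + n)/5 = (n + 3*h*n**2)/5 = n/5 + 3*h*n**2/5)
1/(N(-61, -24) - 7135) = 1/((1/5)*(-61)*(1 + 3*(-24)*(-61)) - 7135) = 1/((1/5)*(-61)*(1 + 4392) - 7135) = 1/((1/5)*(-61)*4393 - 7135) = 1/(-267973/5 - 7135) = 1/(-303648/5) = -5/303648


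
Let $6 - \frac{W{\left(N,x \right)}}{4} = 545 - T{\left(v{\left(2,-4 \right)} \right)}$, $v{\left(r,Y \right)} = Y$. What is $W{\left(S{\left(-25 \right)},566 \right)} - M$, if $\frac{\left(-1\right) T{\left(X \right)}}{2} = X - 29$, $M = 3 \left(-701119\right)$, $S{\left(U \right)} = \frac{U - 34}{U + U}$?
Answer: $2101465$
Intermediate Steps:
$S{\left(U \right)} = \frac{-34 + U}{2 U}$
$M = -2103357$
$T{\left(X \right)} = 58 - 2 X$ ($T{\left(X \right)} = - 2 \left(X - 29\right) = - 2 \left(-29 + X\right) = 58 - 2 X$)
$W{\left(N,x \right)} = -1892$ ($W{\left(N,x \right)} = 24 - 4 \left(545 - \left(58 - -8\right)\right) = 24 - 4 \left(545 - \left(58 + 8\right)\right) = 24 - 4 \left(545 - 66\right) = 24 - 1916 = -1892$)
$W{\left(S{\left(-25 \right)},566 \right)} - M = -1892 - -2103357 = -1892 + 2103357 = 2101465$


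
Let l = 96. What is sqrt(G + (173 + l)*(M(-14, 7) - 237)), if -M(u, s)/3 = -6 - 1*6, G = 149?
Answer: 4*I*sqrt(3370) ≈ 232.21*I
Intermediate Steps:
M(u, s) = 36 (M(u, s) = -3*(-6 - 1*6) = -3*(-6 - 6) = -3*(-12) = 36)
sqrt(G + (173 + l)*(M(-14, 7) - 237)) = sqrt(149 + (173 + 96)*(36 - 237)) = sqrt(149 + 269*(-201)) = sqrt(149 - 54069) = sqrt(-53920) = 4*I*sqrt(3370)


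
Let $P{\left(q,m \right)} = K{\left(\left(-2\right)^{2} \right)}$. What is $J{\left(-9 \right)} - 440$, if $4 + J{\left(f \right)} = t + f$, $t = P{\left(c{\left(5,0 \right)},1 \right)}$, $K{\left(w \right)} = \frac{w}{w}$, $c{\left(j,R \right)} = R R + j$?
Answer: $-452$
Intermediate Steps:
$c{\left(j,R \right)} = j + R^{2}$ ($c{\left(j,R \right)} = R^{2} + j = j + R^{2}$)
$K{\left(w \right)} = 1$
$P{\left(q,m \right)} = 1$
$t = 1$
$J{\left(f \right)} = -3 + f$ ($J{\left(f \right)} = -4 + \left(1 + f\right) = -3 + f$)
$J{\left(-9 \right)} - 440 = \left(-3 - 9\right) - 440 = -12 - 440 = -452$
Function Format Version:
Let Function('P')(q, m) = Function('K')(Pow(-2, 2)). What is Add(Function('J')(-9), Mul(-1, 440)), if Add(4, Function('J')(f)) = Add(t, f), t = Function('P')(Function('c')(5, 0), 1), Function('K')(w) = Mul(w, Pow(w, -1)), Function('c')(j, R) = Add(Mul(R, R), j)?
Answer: -452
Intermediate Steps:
Function('c')(j, R) = Add(j, Pow(R, 2)) (Function('c')(j, R) = Add(Pow(R, 2), j) = Add(j, Pow(R, 2)))
Function('K')(w) = 1
Function('P')(q, m) = 1
t = 1
Function('J')(f) = Add(-3, f) (Function('J')(f) = Add(-4, Add(1, f)) = Add(-3, f))
Add(Function('J')(-9), Mul(-1, 440)) = Add(Add(-3, -9), Mul(-1, 440)) = Add(-12, -440) = -452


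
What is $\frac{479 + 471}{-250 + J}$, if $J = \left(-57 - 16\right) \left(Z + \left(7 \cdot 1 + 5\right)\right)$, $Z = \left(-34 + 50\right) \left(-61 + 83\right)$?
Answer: $- \frac{475}{13411} \approx -0.035419$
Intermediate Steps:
$Z = 352$ ($Z = 16 \cdot 22 = 352$)
$J = -26572$ ($J = \left(-57 - 16\right) \left(352 + \left(7 \cdot 1 + 5\right)\right) = - 73 \left(352 + \left(7 + 5\right)\right) = - 73 \left(352 + 12\right) = \left(-73\right) 364 = -26572$)
$\frac{479 + 471}{-250 + J} = \frac{479 + 471}{-250 - 26572} = \frac{950}{-26822} = 950 \left(- \frac{1}{26822}\right) = - \frac{475}{13411}$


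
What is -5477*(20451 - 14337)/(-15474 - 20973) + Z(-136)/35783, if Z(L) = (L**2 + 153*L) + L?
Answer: 399384613906/434727667 ≈ 918.70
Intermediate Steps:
Z(L) = L**2 + 154*L
-5477*(20451 - 14337)/(-15474 - 20973) + Z(-136)/35783 = -5477*(20451 - 14337)/(-15474 - 20973) - 136*(154 - 136)/35783 = -5477/((-36447/6114)) - 136*18*(1/35783) = -5477/((-36447*1/6114)) - 2448*1/35783 = -5477/(-12149/2038) - 2448/35783 = -5477*(-2038/12149) - 2448/35783 = 11162126/12149 - 2448/35783 = 399384613906/434727667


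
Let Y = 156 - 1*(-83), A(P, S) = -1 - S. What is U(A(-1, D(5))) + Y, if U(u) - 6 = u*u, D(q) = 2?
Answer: 254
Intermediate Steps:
U(u) = 6 + u² (U(u) = 6 + u*u = 6 + u²)
Y = 239 (Y = 156 + 83 = 239)
U(A(-1, D(5))) + Y = (6 + (-1 - 1*2)²) + 239 = (6 + (-1 - 2)²) + 239 = (6 + (-3)²) + 239 = (6 + 9) + 239 = 15 + 239 = 254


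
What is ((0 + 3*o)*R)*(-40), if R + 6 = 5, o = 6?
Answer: 720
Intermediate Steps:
R = -1 (R = -6 + 5 = -1)
((0 + 3*o)*R)*(-40) = ((0 + 3*6)*(-1))*(-40) = ((0 + 18)*(-1))*(-40) = (18*(-1))*(-40) = -18*(-40) = 720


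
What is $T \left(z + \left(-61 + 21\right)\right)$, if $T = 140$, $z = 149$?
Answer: $15260$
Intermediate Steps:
$T \left(z + \left(-61 + 21\right)\right) = 140 \left(149 + \left(-61 + 21\right)\right) = 140 \left(149 - 40\right) = 140 \cdot 109 = 15260$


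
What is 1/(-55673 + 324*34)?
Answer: -1/44657 ≈ -2.2393e-5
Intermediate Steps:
1/(-55673 + 324*34) = 1/(-55673 + 11016) = 1/(-44657) = -1/44657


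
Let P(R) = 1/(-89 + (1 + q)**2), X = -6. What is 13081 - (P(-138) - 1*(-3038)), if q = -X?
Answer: 401721/40 ≈ 10043.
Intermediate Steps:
q = 6 (q = -1*(-6) = 6)
P(R) = -1/40 (P(R) = 1/(-89 + (1 + 6)**2) = 1/(-89 + 7**2) = 1/(-89 + 49) = 1/(-40) = -1/40)
13081 - (P(-138) - 1*(-3038)) = 13081 - (-1/40 - 1*(-3038)) = 13081 - (-1/40 + 3038) = 13081 - 1*121519/40 = 13081 - 121519/40 = 401721/40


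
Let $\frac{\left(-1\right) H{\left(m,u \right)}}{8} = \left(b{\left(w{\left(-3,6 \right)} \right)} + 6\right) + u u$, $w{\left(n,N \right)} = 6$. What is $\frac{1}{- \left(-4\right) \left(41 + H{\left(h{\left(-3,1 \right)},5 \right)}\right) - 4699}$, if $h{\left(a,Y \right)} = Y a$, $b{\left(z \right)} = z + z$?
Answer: $- \frac{1}{5911} \approx -0.00016918$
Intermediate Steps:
$b{\left(z \right)} = 2 z$
$H{\left(m,u \right)} = -144 - 8 u^{2}$ ($H{\left(m,u \right)} = - 8 \left(\left(2 \cdot 6 + 6\right) + u u\right) = - 8 \left(\left(12 + 6\right) + u^{2}\right) = - 8 \left(18 + u^{2}\right) = -144 - 8 u^{2}$)
$\frac{1}{- \left(-4\right) \left(41 + H{\left(h{\left(-3,1 \right)},5 \right)}\right) - 4699} = \frac{1}{- \left(-4\right) \left(41 - \left(144 + 8 \cdot 5^{2}\right)\right) - 4699} = \frac{1}{- \left(-4\right) \left(41 - 344\right) - 4699} = \frac{1}{- \left(-4\right) \left(-303\right) - 4699} = \frac{1}{\left(-1\right) 1212 - 4699} = \frac{1}{-1212 - 4699} = \frac{1}{-5911} = - \frac{1}{5911}$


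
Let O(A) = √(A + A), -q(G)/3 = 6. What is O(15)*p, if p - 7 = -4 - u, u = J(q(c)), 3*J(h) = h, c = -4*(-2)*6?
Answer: 9*√30 ≈ 49.295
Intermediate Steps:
c = 48 (c = 8*6 = 48)
q(G) = -18 (q(G) = -3*6 = -18)
J(h) = h/3
u = -6 (u = (⅓)*(-18) = -6)
O(A) = √2*√A (O(A) = √(2*A) = √2*√A)
p = 9 (p = 7 + (-4 - 1*(-6)) = 7 + (-4 + 6) = 7 + 2 = 9)
O(15)*p = (√2*√15)*9 = √30*9 = 9*√30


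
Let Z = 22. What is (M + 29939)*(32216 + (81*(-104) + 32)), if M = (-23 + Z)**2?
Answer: 713290560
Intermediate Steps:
M = 1 (M = (-23 + 22)**2 = (-1)**2 = 1)
(M + 29939)*(32216 + (81*(-104) + 32)) = (1 + 29939)*(32216 + (81*(-104) + 32)) = 29940*(32216 + (-8424 + 32)) = 29940*(32216 - 8392) = 29940*23824 = 713290560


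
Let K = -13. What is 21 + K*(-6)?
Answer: 99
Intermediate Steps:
21 + K*(-6) = 21 - 13*(-6) = 21 + 78 = 99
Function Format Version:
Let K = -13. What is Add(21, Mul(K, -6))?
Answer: 99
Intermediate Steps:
Add(21, Mul(K, -6)) = Add(21, Mul(-13, -6)) = Add(21, 78) = 99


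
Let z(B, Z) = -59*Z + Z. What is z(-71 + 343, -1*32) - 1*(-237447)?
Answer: 239303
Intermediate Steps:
z(B, Z) = -58*Z
z(-71 + 343, -1*32) - 1*(-237447) = -(-58)*32 - 1*(-237447) = -58*(-32) + 237447 = 1856 + 237447 = 239303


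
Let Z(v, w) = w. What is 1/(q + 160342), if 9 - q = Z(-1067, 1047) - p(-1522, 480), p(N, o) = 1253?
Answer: 1/160557 ≈ 6.2283e-6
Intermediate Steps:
q = 215 (q = 9 - (1047 - 1*1253) = 9 - (1047 - 1253) = 9 - 1*(-206) = 9 + 206 = 215)
1/(q + 160342) = 1/(215 + 160342) = 1/160557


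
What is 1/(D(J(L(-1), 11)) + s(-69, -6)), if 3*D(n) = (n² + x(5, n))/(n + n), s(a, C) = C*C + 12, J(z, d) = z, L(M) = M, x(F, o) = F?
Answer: 1/47 ≈ 0.021277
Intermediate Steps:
s(a, C) = 12 + C² (s(a, C) = C² + 12 = 12 + C²)
D(n) = (5 + n²)/(6*n) (D(n) = ((n² + 5)/(n + n))/3 = ((5 + n²)/((2*n)))/3 = ((5 + n²)*(1/(2*n)))/3 = ((5 + n²)/(2*n))/3 = (5 + n²)/(6*n))
1/(D(J(L(-1), 11)) + s(-69, -6)) = 1/((⅙)*(5 + (-1)²)/(-1) + (12 + (-6)²)) = 1/((⅙)*(-1)*(5 + 1) + (12 + 36)) = 1/((⅙)*(-1)*6 + 48) = 1/(-1 + 48) = 1/47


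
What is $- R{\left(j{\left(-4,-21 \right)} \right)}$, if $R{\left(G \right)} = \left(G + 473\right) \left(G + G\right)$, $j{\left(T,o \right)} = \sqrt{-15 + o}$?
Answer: $72 - 5676 i \approx 72.0 - 5676.0 i$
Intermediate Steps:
$R{\left(G \right)} = 2 G \left(473 + G\right)$ ($R{\left(G \right)} = \left(473 + G\right) 2 G = 2 G \left(473 + G\right)$)
$- R{\left(j{\left(-4,-21 \right)} \right)} = - 2 \sqrt{-15 - 21} \left(473 + \sqrt{-15 - 21}\right) = - 2 \sqrt{-36} \left(473 + \sqrt{-36}\right) = - 2 \cdot 6 i \left(473 + 6 i\right) = - 12 i \left(473 + 6 i\right)$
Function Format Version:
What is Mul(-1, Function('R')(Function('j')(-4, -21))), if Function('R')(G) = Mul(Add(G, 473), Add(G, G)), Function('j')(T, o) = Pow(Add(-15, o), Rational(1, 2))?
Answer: Add(72, Mul(-5676, I)) ≈ Add(72.000, Mul(-5676.0, I))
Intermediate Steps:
Function('R')(G) = Mul(2, G, Add(473, G)) (Function('R')(G) = Mul(Add(473, G), Mul(2, G)) = Mul(2, G, Add(473, G)))
Mul(-1, Function('R')(Function('j')(-4, -21))) = Mul(-1, Mul(2, Pow(Add(-15, -21), Rational(1, 2)), Add(473, Pow(Add(-15, -21), Rational(1, 2))))) = Mul(-1, Mul(2, Pow(-36, Rational(1, 2)), Add(473, Pow(-36, Rational(1, 2))))) = Mul(-1, Mul(2, Mul(6, I), Add(473, Mul(6, I)))) = Mul(-1, Mul(12, I, Add(473, Mul(6, I)))) = Mul(-12, I, Add(473, Mul(6, I)))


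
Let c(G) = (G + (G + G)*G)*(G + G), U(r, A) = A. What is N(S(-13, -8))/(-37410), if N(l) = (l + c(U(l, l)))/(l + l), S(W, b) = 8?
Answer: -91/24940 ≈ -0.0036488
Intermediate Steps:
c(G) = 2*G*(G + 2*G²) (c(G) = (G + (2*G)*G)*(2*G) = (G + 2*G²)*(2*G) = 2*G*(G + 2*G²))
N(l) = (l + l²*(2 + 4*l))/(2*l) (N(l) = (l + l²*(2 + 4*l))/(l + l) = (l + l²*(2 + 4*l))/((2*l)) = (l + l²*(2 + 4*l))*(1/(2*l)) = (l + l²*(2 + 4*l))/(2*l))
N(S(-13, -8))/(-37410) = (½ + 8*(1 + 2*8))/(-37410) = (½ + 8*(1 + 16))*(-1/37410) = (½ + 8*17)*(-1/37410) = (½ + 136)*(-1/37410) = (273/2)*(-1/37410) = -91/24940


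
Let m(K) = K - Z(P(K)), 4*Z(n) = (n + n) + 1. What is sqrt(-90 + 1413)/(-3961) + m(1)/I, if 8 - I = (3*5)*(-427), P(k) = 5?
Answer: -7/25652 - 21*sqrt(3)/3961 ≈ -0.0094557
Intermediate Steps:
Z(n) = 1/4 + n/2 (Z(n) = ((n + n) + 1)/4 = (2*n + 1)/4 = (1 + 2*n)/4 = 1/4 + n/2)
I = 6413 (I = 8 - 3*5*(-427) = 8 - 15*(-427) = 8 - 1*(-6405) = 8 + 6405 = 6413)
m(K) = -11/4 + K (m(K) = K - (1/4 + (1/2)*5) = K - (1/4 + 5/2) = K - 1*11/4 = K - 11/4 = -11/4 + K)
sqrt(-90 + 1413)/(-3961) + m(1)/I = sqrt(-90 + 1413)/(-3961) + (-11/4 + 1)/6413 = sqrt(1323)*(-1/3961) - 7/4*1/6413 = (21*sqrt(3))*(-1/3961) - 7/25652 = -21*sqrt(3)/3961 - 7/25652 = -7/25652 - 21*sqrt(3)/3961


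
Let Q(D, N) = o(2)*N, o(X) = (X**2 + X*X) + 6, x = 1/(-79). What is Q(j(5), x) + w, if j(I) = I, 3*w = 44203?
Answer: 3491995/237 ≈ 14734.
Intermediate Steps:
w = 44203/3 (w = (1/3)*44203 = 44203/3 ≈ 14734.)
x = -1/79 ≈ -0.012658
o(X) = 6 + 2*X**2 (o(X) = (X**2 + X**2) + 6 = 2*X**2 + 6 = 6 + 2*X**2)
Q(D, N) = 14*N (Q(D, N) = (6 + 2*2**2)*N = (6 + 2*4)*N = (6 + 8)*N = 14*N)
Q(j(5), x) + w = 14*(-1/79) + 44203/3 = -14/79 + 44203/3 = 3491995/237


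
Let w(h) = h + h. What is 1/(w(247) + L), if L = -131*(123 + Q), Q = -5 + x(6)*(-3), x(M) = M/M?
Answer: -1/14571 ≈ -6.8630e-5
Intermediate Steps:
x(M) = 1
Q = -8 (Q = -5 + 1*(-3) = -5 - 3 = -8)
w(h) = 2*h
L = -15065 (L = -131*(123 - 8) = -131*115 = -15065)
1/(w(247) + L) = 1/(2*247 - 15065) = 1/(494 - 15065) = 1/(-14571) = -1/14571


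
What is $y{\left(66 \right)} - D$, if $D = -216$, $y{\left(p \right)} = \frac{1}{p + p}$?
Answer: $\frac{28513}{132} \approx 216.01$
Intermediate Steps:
$y{\left(p \right)} = \frac{1}{2 p}$
$y{\left(66 \right)} - D = \frac{1}{2 \cdot 66} - -216 = \frac{1}{2} \cdot \frac{1}{66} + 216 = \frac{1}{132} + 216 = \frac{28513}{132}$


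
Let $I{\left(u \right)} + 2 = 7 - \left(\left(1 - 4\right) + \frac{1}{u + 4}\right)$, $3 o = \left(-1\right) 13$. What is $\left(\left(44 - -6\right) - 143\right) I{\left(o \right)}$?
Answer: $-1023$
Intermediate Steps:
$o = - \frac{13}{3}$ ($o = \frac{\left(-1\right) 13}{3} = \frac{1}{3} \left(-13\right) = - \frac{13}{3} \approx -4.3333$)
$I{\left(u \right)} = 8 - \frac{1}{4 + u}$ ($I{\left(u \right)} = -2 + \left(7 - \left(\left(1 - 4\right) + \frac{1}{u + 4}\right)\right) = -2 + \left(7 - \left(-3 + \frac{1}{4 + u}\right)\right) = -2 + \left(7 + \left(3 - \frac{1}{4 + u}\right)\right) = -2 + \left(10 - \frac{1}{4 + u}\right) = 8 - \frac{1}{4 + u}$)
$\left(\left(44 - -6\right) - 143\right) I{\left(o \right)} = \left(\left(44 - -6\right) - 143\right) \frac{31 + 8 \left(- \frac{13}{3}\right)}{4 - \frac{13}{3}} = \left(\left(44 + 6\right) - 143\right) \frac{31 - \frac{104}{3}}{- \frac{1}{3}} = \left(50 - 143\right) \left(\left(-3\right) \left(- \frac{11}{3}\right)\right) = \left(-93\right) 11 = -1023$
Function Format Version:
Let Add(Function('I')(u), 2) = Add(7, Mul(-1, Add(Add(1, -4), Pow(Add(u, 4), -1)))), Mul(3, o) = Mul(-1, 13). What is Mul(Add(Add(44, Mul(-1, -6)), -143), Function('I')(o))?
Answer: -1023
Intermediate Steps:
o = Rational(-13, 3) (o = Mul(Rational(1, 3), Mul(-1, 13)) = Mul(Rational(1, 3), -13) = Rational(-13, 3) ≈ -4.3333)
Function('I')(u) = Add(8, Mul(-1, Pow(Add(4, u), -1))) (Function('I')(u) = Add(-2, Add(7, Mul(-1, Add(Add(1, -4), Pow(Add(u, 4), -1))))) = Add(-2, Add(7, Mul(-1, Add(-3, Pow(Add(4, u), -1))))) = Add(-2, Add(7, Add(3, Mul(-1, Pow(Add(4, u), -1))))) = Add(-2, Add(10, Mul(-1, Pow(Add(4, u), -1)))) = Add(8, Mul(-1, Pow(Add(4, u), -1))))
Mul(Add(Add(44, Mul(-1, -6)), -143), Function('I')(o)) = Mul(Add(Add(44, Mul(-1, -6)), -143), Mul(Pow(Add(4, Rational(-13, 3)), -1), Add(31, Mul(8, Rational(-13, 3))))) = Mul(Add(Add(44, 6), -143), Mul(Pow(Rational(-1, 3), -1), Add(31, Rational(-104, 3)))) = Mul(Add(50, -143), Mul(-3, Rational(-11, 3))) = Mul(-93, 11) = -1023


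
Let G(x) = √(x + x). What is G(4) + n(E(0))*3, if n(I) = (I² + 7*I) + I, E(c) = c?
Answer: 2*√2 ≈ 2.8284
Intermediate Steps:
G(x) = √2*√x (G(x) = √(2*x) = √2*√x)
n(I) = I² + 8*I
G(4) + n(E(0))*3 = √2*√4 + (0*(8 + 0))*3 = √2*2 + (0*8)*3 = 2*√2 + 0*3 = 2*√2 + 0 = 2*√2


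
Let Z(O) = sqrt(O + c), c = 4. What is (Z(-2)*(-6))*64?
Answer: -384*sqrt(2) ≈ -543.06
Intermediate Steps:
Z(O) = sqrt(4 + O) (Z(O) = sqrt(O + 4) = sqrt(4 + O))
(Z(-2)*(-6))*64 = (sqrt(4 - 2)*(-6))*64 = (sqrt(2)*(-6))*64 = -6*sqrt(2)*64 = -384*sqrt(2)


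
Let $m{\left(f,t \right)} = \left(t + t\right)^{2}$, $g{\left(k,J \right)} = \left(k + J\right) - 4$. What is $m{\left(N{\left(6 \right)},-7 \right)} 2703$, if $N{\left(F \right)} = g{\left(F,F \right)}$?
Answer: $529788$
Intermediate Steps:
$g{\left(k,J \right)} = -4 + J + k$ ($g{\left(k,J \right)} = \left(J + k\right) - 4 = -4 + J + k$)
$N{\left(F \right)} = -4 + 2 F$ ($N{\left(F \right)} = -4 + F + F = -4 + 2 F$)
$m{\left(f,t \right)} = 4 t^{2}$ ($m{\left(f,t \right)} = \left(2 t\right)^{2} = 4 t^{2}$)
$m{\left(N{\left(6 \right)},-7 \right)} 2703 = 4 \left(-7\right)^{2} \cdot 2703 = 4 \cdot 49 \cdot 2703 = 196 \cdot 2703 = 529788$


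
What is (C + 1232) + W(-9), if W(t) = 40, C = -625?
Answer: 647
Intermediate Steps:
(C + 1232) + W(-9) = (-625 + 1232) + 40 = 607 + 40 = 647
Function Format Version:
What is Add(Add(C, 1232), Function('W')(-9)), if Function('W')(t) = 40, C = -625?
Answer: 647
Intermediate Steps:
Add(Add(C, 1232), Function('W')(-9)) = Add(Add(-625, 1232), 40) = Add(607, 40) = 647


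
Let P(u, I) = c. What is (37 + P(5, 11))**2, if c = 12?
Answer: 2401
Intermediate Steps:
P(u, I) = 12
(37 + P(5, 11))**2 = (37 + 12)**2 = 49**2 = 2401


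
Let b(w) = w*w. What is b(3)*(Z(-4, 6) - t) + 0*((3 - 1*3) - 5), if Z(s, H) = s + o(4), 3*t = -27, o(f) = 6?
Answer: 99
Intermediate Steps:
b(w) = w²
t = -9 (t = (⅓)*(-27) = -9)
Z(s, H) = 6 + s (Z(s, H) = s + 6 = 6 + s)
b(3)*(Z(-4, 6) - t) + 0*((3 - 1*3) - 5) = 3²*((6 - 4) - 1*(-9)) + 0*((3 - 1*3) - 5) = 9*(2 + 9) + 0*((3 - 3) - 5) = 9*11 + 0*(0 - 5) = 99 + 0*(-5) = 99 + 0 = 99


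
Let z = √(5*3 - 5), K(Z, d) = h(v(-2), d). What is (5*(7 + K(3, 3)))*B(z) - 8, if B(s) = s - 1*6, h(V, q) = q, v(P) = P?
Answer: -308 + 50*√10 ≈ -149.89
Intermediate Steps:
K(Z, d) = d
z = √10 (z = √(15 - 5) = √10 ≈ 3.1623)
B(s) = -6 + s (B(s) = s - 6 = -6 + s)
(5*(7 + K(3, 3)))*B(z) - 8 = (5*(7 + 3))*(-6 + √10) - 8 = (5*10)*(-6 + √10) - 8 = 50*(-6 + √10) - 8 = (-300 + 50*√10) - 8 = -308 + 50*√10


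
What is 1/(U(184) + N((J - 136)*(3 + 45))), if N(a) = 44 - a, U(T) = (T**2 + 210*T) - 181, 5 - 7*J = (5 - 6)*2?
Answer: 1/78839 ≈ 1.2684e-5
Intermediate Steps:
J = 1 (J = 5/7 - (5 - 6)*2/7 = 5/7 - (-1)*2/7 = 5/7 - 1/7*(-2) = 5/7 + 2/7 = 1)
U(T) = -181 + T**2 + 210*T
1/(U(184) + N((J - 136)*(3 + 45))) = 1/((-181 + 184**2 + 210*184) + (44 - (1 - 136)*(3 + 45))) = 1/((-181 + 33856 + 38640) + (44 - (-135)*48)) = 1/(72315 + (44 - 1*(-6480))) = 1/(72315 + (44 + 6480)) = 1/(72315 + 6524) = 1/78839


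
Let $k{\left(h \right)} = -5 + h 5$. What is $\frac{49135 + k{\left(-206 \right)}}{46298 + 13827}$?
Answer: $\frac{4}{5} \approx 0.8$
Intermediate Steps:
$k{\left(h \right)} = -5 + 5 h$
$\frac{49135 + k{\left(-206 \right)}}{46298 + 13827} = \frac{49135 + \left(-5 + 5 \left(-206\right)\right)}{46298 + 13827} = \frac{49135 - 1035}{60125} = \left(49135 - 1035\right) \frac{1}{60125} = 48100 \cdot \frac{1}{60125} = \frac{4}{5}$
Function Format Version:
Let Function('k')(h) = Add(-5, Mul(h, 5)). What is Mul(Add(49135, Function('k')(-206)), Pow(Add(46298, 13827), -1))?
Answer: Rational(4, 5) ≈ 0.80000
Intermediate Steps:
Function('k')(h) = Add(-5, Mul(5, h))
Mul(Add(49135, Function('k')(-206)), Pow(Add(46298, 13827), -1)) = Mul(Add(49135, Add(-5, Mul(5, -206))), Pow(Add(46298, 13827), -1)) = Mul(Add(49135, Add(-5, -1030)), Pow(60125, -1)) = Mul(Add(49135, -1035), Rational(1, 60125)) = Mul(48100, Rational(1, 60125)) = Rational(4, 5)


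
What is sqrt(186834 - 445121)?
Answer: I*sqrt(258287) ≈ 508.22*I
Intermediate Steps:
sqrt(186834 - 445121) = sqrt(-258287) = I*sqrt(258287)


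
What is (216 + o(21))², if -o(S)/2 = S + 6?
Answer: 26244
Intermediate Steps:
o(S) = -12 - 2*S (o(S) = -2*(S + 6) = -2*(6 + S) = -12 - 2*S)
(216 + o(21))² = (216 + (-12 - 2*21))² = (216 + (-12 - 42))² = (216 - 54)² = 162² = 26244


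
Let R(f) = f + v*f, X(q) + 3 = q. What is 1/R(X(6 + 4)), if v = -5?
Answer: -1/28 ≈ -0.035714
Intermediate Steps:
X(q) = -3 + q
R(f) = -4*f (R(f) = f - 5*f = -4*f)
1/R(X(6 + 4)) = 1/(-4*(-3 + (6 + 4))) = 1/(-4*(-3 + 10)) = 1/(-4*7) = 1/(-28) = -1/28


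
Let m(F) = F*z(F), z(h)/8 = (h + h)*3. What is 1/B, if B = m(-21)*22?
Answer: 1/465696 ≈ 2.1473e-6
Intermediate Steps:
z(h) = 48*h (z(h) = 8*((h + h)*3) = 8*((2*h)*3) = 8*(6*h) = 48*h)
m(F) = 48*F² (m(F) = F*(48*F) = 48*F²)
B = 465696 (B = (48*(-21)²)*22 = (48*441)*22 = 21168*22 = 465696)
1/B = 1/465696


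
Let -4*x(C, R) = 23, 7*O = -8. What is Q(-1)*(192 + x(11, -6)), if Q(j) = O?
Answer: -1490/7 ≈ -212.86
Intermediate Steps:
O = -8/7 (O = (⅐)*(-8) = -8/7 ≈ -1.1429)
Q(j) = -8/7
x(C, R) = -23/4 (x(C, R) = -¼*23 = -23/4)
Q(-1)*(192 + x(11, -6)) = -8*(192 - 23/4)/7 = -8/7*745/4 = -1490/7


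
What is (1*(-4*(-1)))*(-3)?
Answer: -12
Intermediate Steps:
(1*(-4*(-1)))*(-3) = (1*4)*(-3) = 4*(-3) = -12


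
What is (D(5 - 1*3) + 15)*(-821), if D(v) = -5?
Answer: -8210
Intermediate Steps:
(D(5 - 1*3) + 15)*(-821) = (-5 + 15)*(-821) = 10*(-821) = -8210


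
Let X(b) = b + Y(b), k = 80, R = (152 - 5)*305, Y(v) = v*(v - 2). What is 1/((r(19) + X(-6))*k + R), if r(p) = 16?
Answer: 1/49475 ≈ 2.0212e-5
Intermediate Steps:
Y(v) = v*(-2 + v)
R = 44835 (R = 147*305 = 44835)
X(b) = b + b*(-2 + b)
1/((r(19) + X(-6))*k + R) = 1/((16 - 6*(-1 - 6))*80 + 44835) = 1/((16 - 6*(-7))*80 + 44835) = 1/((16 + 42)*80 + 44835) = 1/(58*80 + 44835) = 1/(4640 + 44835) = 1/49475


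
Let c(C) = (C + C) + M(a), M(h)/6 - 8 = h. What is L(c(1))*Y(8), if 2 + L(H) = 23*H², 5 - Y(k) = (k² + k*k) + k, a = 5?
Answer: -19282938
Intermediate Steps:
M(h) = 48 + 6*h
Y(k) = 5 - k - 2*k² (Y(k) = 5 - ((k² + k*k) + k) = 5 - ((k² + k²) + k) = 5 - (2*k² + k) = 5 - (k + 2*k²) = 5 + (-k - 2*k²) = 5 - k - 2*k²)
c(C) = 78 + 2*C (c(C) = (C + C) + (48 + 6*5) = 2*C + (48 + 30) = 2*C + 78 = 78 + 2*C)
L(H) = -2 + 23*H²
L(c(1))*Y(8) = (-2 + 23*(78 + 2*1)²)*(5 - 1*8 - 2*8²) = (-2 + 23*(78 + 2)²)*(5 - 8 - 2*64) = (-2 + 23*80²)*(5 - 8 - 128) = (-2 + 23*6400)*(-131) = (-2 + 147200)*(-131) = 147198*(-131) = -19282938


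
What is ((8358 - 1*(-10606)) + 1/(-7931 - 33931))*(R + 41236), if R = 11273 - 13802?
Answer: 30728363519669/41862 ≈ 7.3404e+8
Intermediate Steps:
R = -2529
((8358 - 1*(-10606)) + 1/(-7931 - 33931))*(R + 41236) = ((8358 - 1*(-10606)) + 1/(-7931 - 33931))*(-2529 + 41236) = ((8358 + 10606) + 1/(-41862))*38707 = (18964 - 1/41862)*38707 = (793870967/41862)*38707 = 30728363519669/41862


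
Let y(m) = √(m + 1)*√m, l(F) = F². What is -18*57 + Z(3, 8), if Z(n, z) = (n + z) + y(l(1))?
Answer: -1015 + √2 ≈ -1013.6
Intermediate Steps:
y(m) = √m*√(1 + m) (y(m) = √(1 + m)*√m = √m*√(1 + m))
Z(n, z) = n + z + √2 (Z(n, z) = (n + z) + √(1²)*√(1 + 1²) = (n + z) + √1*√(1 + 1) = (n + z) + 1*√2 = (n + z) + √2 = n + z + √2)
-18*57 + Z(3, 8) = -18*57 + (3 + 8 + √2) = -1026 + (11 + √2) = -1015 + √2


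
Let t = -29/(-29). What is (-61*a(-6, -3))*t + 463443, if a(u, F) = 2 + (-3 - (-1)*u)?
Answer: 463870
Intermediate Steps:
a(u, F) = -1 + u (a(u, F) = 2 + (-3 + u) = -1 + u)
t = 1 (t = -29*(-1/29) = 1)
(-61*a(-6, -3))*t + 463443 = -61*(-1 - 6)*1 + 463443 = -61*(-7)*1 + 463443 = 427*1 + 463443 = 427 + 463443 = 463870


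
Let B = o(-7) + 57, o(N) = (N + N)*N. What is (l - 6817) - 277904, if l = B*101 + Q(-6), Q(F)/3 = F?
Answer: -269084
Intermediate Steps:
o(N) = 2*N**2 (o(N) = (2*N)*N = 2*N**2)
Q(F) = 3*F
B = 155 (B = 2*(-7)**2 + 57 = 2*49 + 57 = 98 + 57 = 155)
l = 15637 (l = 155*101 + 3*(-6) = 15655 - 18 = 15637)
(l - 6817) - 277904 = (15637 - 6817) - 277904 = 8820 - 277904 = -269084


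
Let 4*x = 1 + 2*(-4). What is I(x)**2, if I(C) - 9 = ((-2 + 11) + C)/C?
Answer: 1156/49 ≈ 23.592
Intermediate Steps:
x = -7/4 (x = (1 + 2*(-4))/4 = (1 - 8)/4 = (1/4)*(-7) = -7/4 ≈ -1.7500)
I(C) = 9 + (9 + C)/C (I(C) = 9 + ((-2 + 11) + C)/C = 9 + (9 + C)/C)
I(x)**2 = (10 + 9/(-7/4))**2 = (10 + 9*(-4/7))**2 = (10 - 36/7)**2 = (34/7)**2 = 1156/49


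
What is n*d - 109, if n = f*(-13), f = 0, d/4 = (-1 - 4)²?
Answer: -109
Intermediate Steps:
d = 100 (d = 4*(-1 - 4)² = 4*(-5)² = 4*25 = 100)
n = 0 (n = 0*(-13) = 0)
n*d - 109 = 0*100 - 109 = 0 - 109 = -109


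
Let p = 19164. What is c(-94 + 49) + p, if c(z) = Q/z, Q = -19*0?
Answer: 19164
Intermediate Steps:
Q = 0
c(z) = 0 (c(z) = 0/z = 0)
c(-94 + 49) + p = 0 + 19164 = 19164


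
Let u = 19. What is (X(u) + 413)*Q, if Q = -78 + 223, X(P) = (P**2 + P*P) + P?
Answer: 167330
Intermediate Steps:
X(P) = P + 2*P**2 (X(P) = (P**2 + P**2) + P = 2*P**2 + P = P + 2*P**2)
Q = 145
(X(u) + 413)*Q = (19*(1 + 2*19) + 413)*145 = (19*(1 + 38) + 413)*145 = (19*39 + 413)*145 = (741 + 413)*145 = 1154*145 = 167330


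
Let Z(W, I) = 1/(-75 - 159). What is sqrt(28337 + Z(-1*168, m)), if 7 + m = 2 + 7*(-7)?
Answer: sqrt(172402282)/78 ≈ 168.34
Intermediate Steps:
m = -54 (m = -7 + (2 + 7*(-7)) = -7 + (2 - 49) = -7 - 47 = -54)
Z(W, I) = -1/234 (Z(W, I) = 1/(-234) = -1/234)
sqrt(28337 + Z(-1*168, m)) = sqrt(28337 - 1/234) = sqrt(6630857/234) = sqrt(172402282)/78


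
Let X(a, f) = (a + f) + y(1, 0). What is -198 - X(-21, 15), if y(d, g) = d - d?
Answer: -192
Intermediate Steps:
y(d, g) = 0
X(a, f) = a + f (X(a, f) = (a + f) + 0 = a + f)
-198 - X(-21, 15) = -198 - (-21 + 15) = -198 - 1*(-6) = -198 + 6 = -192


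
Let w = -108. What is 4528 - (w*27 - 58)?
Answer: 7502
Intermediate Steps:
4528 - (w*27 - 58) = 4528 - (-108*27 - 58) = 4528 - (-2916 - 58) = 4528 - 1*(-2974) = 4528 + 2974 = 7502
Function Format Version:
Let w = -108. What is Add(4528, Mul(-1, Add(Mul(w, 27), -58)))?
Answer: 7502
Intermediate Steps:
Add(4528, Mul(-1, Add(Mul(w, 27), -58))) = Add(4528, Mul(-1, Add(Mul(-108, 27), -58))) = Add(4528, Mul(-1, Add(-2916, -58))) = Add(4528, Mul(-1, -2974)) = Add(4528, 2974) = 7502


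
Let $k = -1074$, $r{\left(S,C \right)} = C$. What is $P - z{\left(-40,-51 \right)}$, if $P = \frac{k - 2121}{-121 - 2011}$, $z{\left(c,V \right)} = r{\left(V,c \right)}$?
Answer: $\frac{88475}{2132} \approx 41.499$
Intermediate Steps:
$z{\left(c,V \right)} = c$
$P = \frac{3195}{2132}$ ($P = \frac{-1074 - 2121}{-121 - 2011} = - \frac{3195}{-2132} = \left(-3195\right) \left(- \frac{1}{2132}\right) = \frac{3195}{2132} \approx 1.4986$)
$P - z{\left(-40,-51 \right)} = \frac{3195}{2132} - -40 = \frac{3195}{2132} + 40 = \frac{88475}{2132}$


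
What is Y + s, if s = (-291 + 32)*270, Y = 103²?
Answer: -59321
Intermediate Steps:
Y = 10609
s = -69930 (s = -259*270 = -69930)
Y + s = 10609 - 69930 = -59321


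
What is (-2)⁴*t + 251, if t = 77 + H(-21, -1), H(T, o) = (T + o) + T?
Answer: 795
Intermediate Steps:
H(T, o) = o + 2*T
t = 34 (t = 77 + (-1 + 2*(-21)) = 77 + (-1 - 42) = 77 - 43 = 34)
(-2)⁴*t + 251 = (-2)⁴*34 + 251 = 16*34 + 251 = 544 + 251 = 795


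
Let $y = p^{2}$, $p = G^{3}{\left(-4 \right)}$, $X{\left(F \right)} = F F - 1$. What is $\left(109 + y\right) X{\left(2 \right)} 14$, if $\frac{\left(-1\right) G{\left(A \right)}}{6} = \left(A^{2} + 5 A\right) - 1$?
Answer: $30618004578$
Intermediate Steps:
$G{\left(A \right)} = 6 - 30 A - 6 A^{2}$ ($G{\left(A \right)} = - 6 \left(\left(A^{2} + 5 A\right) - 1\right) = - 6 \left(-1 + A^{2} + 5 A\right) = 6 - 30 A - 6 A^{2}$)
$X{\left(F \right)} = -1 + F^{2}$ ($X{\left(F \right)} = F^{2} - 1 = -1 + F^{2}$)
$p = 27000$ ($p = \left(6 - -120 - 6 \left(-4\right)^{2}\right)^{3} = \left(6 + 120 - 96\right)^{3} = 30^{3} = 27000$)
$y = 729000000$ ($y = 27000^{2} = 729000000$)
$\left(109 + y\right) X{\left(2 \right)} 14 = \left(109 + 729000000\right) \left(-1 + 2^{2}\right) 14 = 729000109 \left(-1 + 4\right) 14 = 729000109 \cdot 3 \cdot 14 = 729000109 \cdot 42 = 30618004578$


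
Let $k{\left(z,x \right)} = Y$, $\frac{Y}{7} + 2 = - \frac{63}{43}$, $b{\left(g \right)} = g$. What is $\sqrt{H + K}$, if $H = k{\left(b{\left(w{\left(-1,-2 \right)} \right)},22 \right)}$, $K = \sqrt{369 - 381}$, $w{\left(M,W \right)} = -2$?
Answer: $\frac{\sqrt{-44849 + 3698 i \sqrt{3}}}{43} \approx 0.3508 + 4.9375 i$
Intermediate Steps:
$K = 2 i \sqrt{3}$ ($K = \sqrt{369 + \left(-929 + 548\right)} = \sqrt{369 - 381} = \sqrt{-12} = 2 i \sqrt{3} \approx 3.4641 i$)
$Y = - \frac{1043}{43}$ ($Y = -14 + 7 \left(- \frac{63}{43}\right) = -14 - \frac{441}{43} = - \frac{1043}{43} \approx -24.256$)
$k{\left(z,x \right)} = - \frac{1043}{43}$
$H = - \frac{1043}{43} \approx -24.256$
$\sqrt{H + K} = \sqrt{- \frac{1043}{43} + 2 i \sqrt{3}}$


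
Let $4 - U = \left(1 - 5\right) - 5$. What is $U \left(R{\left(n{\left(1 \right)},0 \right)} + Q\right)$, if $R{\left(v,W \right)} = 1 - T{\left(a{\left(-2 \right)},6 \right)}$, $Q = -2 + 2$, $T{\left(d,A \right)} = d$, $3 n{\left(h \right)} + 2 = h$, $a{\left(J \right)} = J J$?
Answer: $-39$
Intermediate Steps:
$a{\left(J \right)} = J^{2}$
$n{\left(h \right)} = - \frac{2}{3} + \frac{h}{3}$
$Q = 0$
$R{\left(v,W \right)} = -3$ ($R{\left(v,W \right)} = 1 - \left(-2\right)^{2} = 1 - 4 = -3$)
$U = 13$ ($U = 4 - \left(\left(1 - 5\right) - 5\right) = 4 - \left(-4 - 5\right) = 4 - -9 = 4 + 9 = 13$)
$U \left(R{\left(n{\left(1 \right)},0 \right)} + Q\right) = 13 \left(-3 + 0\right) = 13 \left(-3\right) = -39$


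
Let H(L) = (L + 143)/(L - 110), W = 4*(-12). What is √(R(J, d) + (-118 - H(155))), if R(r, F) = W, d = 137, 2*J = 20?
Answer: 2*I*√9710/15 ≈ 13.139*I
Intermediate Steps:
J = 10 (J = (½)*20 = 10)
W = -48
R(r, F) = -48
H(L) = (143 + L)/(-110 + L)
√(R(J, d) + (-118 - H(155))) = √(-48 + (-118 - (143 + 155)/(-110 + 155))) = √(-48 + (-118 - 298/45)) = √(-48 - 5608/45) = √(-7768/45) = 2*I*√9710/15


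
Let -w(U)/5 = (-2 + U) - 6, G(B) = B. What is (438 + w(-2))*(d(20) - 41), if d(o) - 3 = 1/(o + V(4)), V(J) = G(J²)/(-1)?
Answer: -18422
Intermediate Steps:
V(J) = -J² (V(J) = J²/(-1) = J²*(-1) = -J²)
w(U) = 40 - 5*U (w(U) = -5*((-2 + U) - 6) = -5*(-8 + U) = 40 - 5*U)
d(o) = 3 + 1/(-16 + o) (d(o) = 3 + 1/(o - 1*4²) = 3 + 1/(o - 1*16) = 3 + 1/(o - 16) = 3 + 1/(-16 + o))
(438 + w(-2))*(d(20) - 41) = (438 + (40 - 5*(-2)))*((-47 + 3*20)/(-16 + 20) - 41) = (438 + (40 + 10))*((-47 + 60)/4 - 41) = (438 + 50)*((¼)*13 - 41) = 488*(13/4 - 41) = 488*(-151/4) = -18422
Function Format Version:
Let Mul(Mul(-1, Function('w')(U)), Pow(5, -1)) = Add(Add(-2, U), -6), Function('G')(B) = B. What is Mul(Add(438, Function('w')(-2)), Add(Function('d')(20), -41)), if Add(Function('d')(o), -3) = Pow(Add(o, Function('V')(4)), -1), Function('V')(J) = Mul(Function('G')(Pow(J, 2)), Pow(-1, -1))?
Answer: -18422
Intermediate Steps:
Function('V')(J) = Mul(-1, Pow(J, 2)) (Function('V')(J) = Mul(Pow(J, 2), Pow(-1, -1)) = Mul(Pow(J, 2), -1) = Mul(-1, Pow(J, 2)))
Function('w')(U) = Add(40, Mul(-5, U)) (Function('w')(U) = Mul(-5, Add(Add(-2, U), -6)) = Mul(-5, Add(-8, U)) = Add(40, Mul(-5, U)))
Function('d')(o) = Add(3, Pow(Add(-16, o), -1)) (Function('d')(o) = Add(3, Pow(Add(o, Mul(-1, Pow(4, 2))), -1)) = Add(3, Pow(Add(o, Mul(-1, 16)), -1)) = Add(3, Pow(Add(o, -16), -1)) = Add(3, Pow(Add(-16, o), -1)))
Mul(Add(438, Function('w')(-2)), Add(Function('d')(20), -41)) = Mul(Add(438, Add(40, Mul(-5, -2))), Add(Mul(Pow(Add(-16, 20), -1), Add(-47, Mul(3, 20))), -41)) = Mul(Add(438, Add(40, 10)), Add(Mul(Pow(4, -1), Add(-47, 60)), -41)) = Mul(Add(438, 50), Add(Mul(Rational(1, 4), 13), -41)) = Mul(488, Add(Rational(13, 4), -41)) = Mul(488, Rational(-151, 4)) = -18422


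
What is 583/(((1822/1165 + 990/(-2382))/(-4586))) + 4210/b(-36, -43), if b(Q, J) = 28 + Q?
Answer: -4947401757205/2124436 ≈ -2.3288e+6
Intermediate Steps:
583/(((1822/1165 + 990/(-2382))/(-4586))) + 4210/b(-36, -43) = 583/(((1822/1165 + 990/(-2382))/(-4586))) + 4210/(28 - 36) = 583/(((1822*(1/1165) + 990*(-1/2382))*(-1/4586))) + 4210/(-8) = 583/(((1822/1165 - 165/397)*(-1/4586))) + 4210*(-⅛) = 583/(((531109/462505)*(-1/4586))) - 2105/4 = 583/(-531109/2121047930) - 2105/4 = 583*(-2121047930/531109) - 2105/4 = -1236570943190/531109 - 2105/4 = -4947401757205/2124436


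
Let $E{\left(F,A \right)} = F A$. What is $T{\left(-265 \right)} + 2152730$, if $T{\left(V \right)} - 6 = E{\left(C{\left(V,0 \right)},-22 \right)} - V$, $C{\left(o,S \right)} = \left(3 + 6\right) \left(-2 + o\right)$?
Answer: $2205867$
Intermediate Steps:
$C{\left(o,S \right)} = -18 + 9 o$ ($C{\left(o,S \right)} = 9 \left(-2 + o\right) = -18 + 9 o$)
$E{\left(F,A \right)} = A F$
$T{\left(V \right)} = 402 - 199 V$ ($T{\left(V \right)} = 6 - \left(V + 22 \left(-18 + 9 V\right)\right) = 6 - \left(-396 + 199 V\right) = 402 - 199 V$)
$T{\left(-265 \right)} + 2152730 = \left(402 - -52735\right) + 2152730 = \left(402 + 52735\right) + 2152730 = 53137 + 2152730 = 2205867$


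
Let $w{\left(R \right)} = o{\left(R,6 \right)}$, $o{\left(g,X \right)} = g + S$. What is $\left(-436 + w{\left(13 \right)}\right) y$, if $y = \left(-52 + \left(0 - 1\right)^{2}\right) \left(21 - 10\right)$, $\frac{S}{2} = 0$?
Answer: $237303$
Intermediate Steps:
$S = 0$ ($S = 2 \cdot 0 = 0$)
$o{\left(g,X \right)} = g$ ($o{\left(g,X \right)} = g + 0 = g$)
$w{\left(R \right)} = R$
$y = -561$ ($y = \left(-52 + \left(-1\right)^{2}\right) 11 = \left(-52 + 1\right) 11 = \left(-51\right) 11 = -561$)
$\left(-436 + w{\left(13 \right)}\right) y = \left(-436 + 13\right) \left(-561\right) = \left(-423\right) \left(-561\right) = 237303$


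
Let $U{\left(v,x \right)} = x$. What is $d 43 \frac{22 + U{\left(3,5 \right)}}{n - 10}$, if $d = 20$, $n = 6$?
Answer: $-5805$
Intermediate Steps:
$d 43 \frac{22 + U{\left(3,5 \right)}}{n - 10} = 20 \cdot 43 \frac{22 + 5}{6 - 10} = 860 \frac{27}{-4} = 860 \cdot 27 \left(- \frac{1}{4}\right) = 860 \left(- \frac{27}{4}\right) = -5805$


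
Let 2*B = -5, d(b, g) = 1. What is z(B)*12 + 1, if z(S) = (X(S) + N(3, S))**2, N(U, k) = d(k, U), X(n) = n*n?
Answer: 2527/4 ≈ 631.75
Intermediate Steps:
B = -5/2 (B = (1/2)*(-5) = -5/2 ≈ -2.5000)
X(n) = n**2
N(U, k) = 1
z(S) = (1 + S**2)**2 (z(S) = (S**2 + 1)**2 = (1 + S**2)**2)
z(B)*12 + 1 = (1 + (-5/2)**2)**2*12 + 1 = (1 + 25/4)**2*12 + 1 = (29/4)**2*12 + 1 = (841/16)*12 + 1 = 2523/4 + 1 = 2527/4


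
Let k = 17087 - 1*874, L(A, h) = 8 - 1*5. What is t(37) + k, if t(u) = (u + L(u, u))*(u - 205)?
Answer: 9493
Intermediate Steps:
L(A, h) = 3 (L(A, h) = 8 - 5 = 3)
k = 16213 (k = 17087 - 874 = 16213)
t(u) = (-205 + u)*(3 + u) (t(u) = (u + 3)*(u - 205) = (3 + u)*(-205 + u) = (-205 + u)*(3 + u))
t(37) + k = (-615 + 37² - 202*37) + 16213 = (-615 + 1369 - 7474) + 16213 = -6720 + 16213 = 9493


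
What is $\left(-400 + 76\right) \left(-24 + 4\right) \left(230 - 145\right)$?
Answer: $550800$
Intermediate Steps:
$\left(-400 + 76\right) \left(-24 + 4\right) \left(230 - 145\right) = - 324 \left(\left(-20\right) 85\right) = \left(-324\right) \left(-1700\right) = 550800$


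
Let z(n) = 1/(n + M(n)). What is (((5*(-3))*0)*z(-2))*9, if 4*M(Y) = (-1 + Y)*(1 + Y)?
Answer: 0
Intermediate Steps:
M(Y) = (1 + Y)*(-1 + Y)/4 (M(Y) = ((-1 + Y)*(1 + Y))/4 = ((1 + Y)*(-1 + Y))/4 = (1 + Y)*(-1 + Y)/4)
z(n) = 1/(-¼ + n + n²/4) (z(n) = 1/(n + (-¼ + n²/4)) = 1/(-¼ + n + n²/4))
(((5*(-3))*0)*z(-2))*9 = (((5*(-3))*0)*(4/(-1 + (-2)² + 4*(-2))))*9 = ((-15*0)*(4/(-1 + 4 - 8)))*9 = (0*(4/(-5)))*9 = (0*(4*(-⅕)))*9 = (0*(-⅘))*9 = 0*9 = 0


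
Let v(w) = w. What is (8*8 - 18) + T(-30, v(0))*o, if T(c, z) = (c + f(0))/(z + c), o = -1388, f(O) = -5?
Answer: -4720/3 ≈ -1573.3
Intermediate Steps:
T(c, z) = (-5 + c)/(c + z) (T(c, z) = (c - 5)/(z + c) = (-5 + c)/(c + z))
(8*8 - 18) + T(-30, v(0))*o = (8*8 - 18) + ((-5 - 30)/(-30 + 0))*(-1388) = (64 - 18) + (-35/(-30))*(-1388) = 46 - 1/30*(-35)*(-1388) = 46 + (7/6)*(-1388) = 46 - 4858/3 = -4720/3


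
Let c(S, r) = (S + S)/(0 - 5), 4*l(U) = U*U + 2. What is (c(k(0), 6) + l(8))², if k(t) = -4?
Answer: 32761/100 ≈ 327.61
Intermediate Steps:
l(U) = ½ + U²/4 (l(U) = (U*U + 2)/4 = (U² + 2)/4 = (2 + U²)/4 = ½ + U²/4)
c(S, r) = -2*S/5 (c(S, r) = (2*S)/(-5) = (2*S)*(-⅕) = -2*S/5)
(c(k(0), 6) + l(8))² = (-⅖*(-4) + (½ + (¼)*8²))² = (8/5 + (½ + (¼)*64))² = (8/5 + (½ + 16))² = (8/5 + 33/2)² = (181/10)² = 32761/100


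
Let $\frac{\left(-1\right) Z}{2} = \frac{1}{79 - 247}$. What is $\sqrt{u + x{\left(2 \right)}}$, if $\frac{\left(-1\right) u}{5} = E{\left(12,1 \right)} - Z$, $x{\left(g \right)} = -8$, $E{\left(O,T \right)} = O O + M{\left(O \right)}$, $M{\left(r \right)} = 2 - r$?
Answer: $\frac{i \sqrt{1195887}}{42} \approx 26.037 i$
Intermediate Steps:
$E{\left(O,T \right)} = 2 + O^{2} - O$ ($E{\left(O,T \right)} = O O - \left(-2 + O\right) = O^{2} - \left(-2 + O\right) = 2 + O^{2} - O$)
$Z = \frac{1}{84}$ ($Z = - \frac{2}{79 - 247} = - \frac{2}{-168} = \left(-2\right) \left(- \frac{1}{168}\right) = \frac{1}{84} \approx 0.011905$)
$u = - \frac{56275}{84}$ ($u = - 5 \left(\left(2 + 12^{2} - 12\right) - \frac{1}{84}\right) = - 5 \left(\left(2 + 144 - 12\right) - \frac{1}{84}\right) = - 5 \left(134 - \frac{1}{84}\right) = \left(-5\right) \frac{11255}{84} = - \frac{56275}{84} \approx -669.94$)
$\sqrt{u + x{\left(2 \right)}} = \sqrt{- \frac{56275}{84} - 8} = \sqrt{- \frac{56947}{84}} = \frac{i \sqrt{1195887}}{42}$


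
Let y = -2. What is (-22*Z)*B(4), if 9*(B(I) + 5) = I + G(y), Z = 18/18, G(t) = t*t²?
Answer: 1078/9 ≈ 119.78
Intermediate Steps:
G(t) = t³
Z = 1 (Z = 18*(1/18) = 1)
B(I) = -53/9 + I/9 (B(I) = -5 + (I + (-2)³)/9 = -5 + (I - 8)/9 = -5 + (-8 + I)/9 = -5 + (-8/9 + I/9) = -53/9 + I/9)
(-22*Z)*B(4) = (-22*1)*(-53/9 + (⅑)*4) = -22*(-53/9 + 4/9) = -22*(-49/9) = 1078/9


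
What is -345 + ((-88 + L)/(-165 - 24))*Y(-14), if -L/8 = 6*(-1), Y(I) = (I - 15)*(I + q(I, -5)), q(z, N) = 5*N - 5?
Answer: -14165/189 ≈ -74.947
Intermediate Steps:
q(z, N) = -5 + 5*N
Y(I) = (-30 + I)*(-15 + I) (Y(I) = (I - 15)*(I + (-5 + 5*(-5))) = (-15 + I)*(I + (-5 - 25)) = (-15 + I)*(I - 30) = (-15 + I)*(-30 + I) = (-30 + I)*(-15 + I))
L = 48 (L = -48*(-1) = -8*(-6) = 48)
-345 + ((-88 + L)/(-165 - 24))*Y(-14) = -345 + ((-88 + 48)/(-165 - 24))*(450 + (-14)**2 - 45*(-14)) = -345 + (-40/(-189))*(450 + 196 + 630) = -345 - 40*(-1/189)*1276 = -345 + (40/189)*1276 = -345 + 51040/189 = -14165/189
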